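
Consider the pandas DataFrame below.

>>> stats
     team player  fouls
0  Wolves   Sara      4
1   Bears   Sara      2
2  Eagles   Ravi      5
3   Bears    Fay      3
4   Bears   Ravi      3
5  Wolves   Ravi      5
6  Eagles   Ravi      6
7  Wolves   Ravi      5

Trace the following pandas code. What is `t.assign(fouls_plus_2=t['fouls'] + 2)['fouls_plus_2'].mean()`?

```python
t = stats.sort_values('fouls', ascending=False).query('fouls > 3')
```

7.0

sort by fouls descending:
     team player  fouls
6  Eagles   Ravi      6
2  Eagles   Ravi      5
5  Wolves   Ravi      5
7  Wolves   Ravi      5
0  Wolves   Sara      4
3   Bears    Fay      3
4   Bears   Ravi      3
1   Bears   Sara      2
filter rows where fouls > 3:
     team player  fouls
6  Eagles   Ravi      6
2  Eagles   Ravi      5
5  Wolves   Ravi      5
7  Wolves   Ravi      5
0  Wolves   Sara      4
add column fouls_plus_2 = t['fouls'] + 2:
     team player  fouls  fouls_plus_2
6  Eagles   Ravi      6             8
2  Eagles   Ravi      5             7
5  Wolves   Ravi      5             7
7  Wolves   Ravi      5             7
0  Wolves   Sara      4             6
Reading off the mean of column 'fouls_plus_2', we get 7.0.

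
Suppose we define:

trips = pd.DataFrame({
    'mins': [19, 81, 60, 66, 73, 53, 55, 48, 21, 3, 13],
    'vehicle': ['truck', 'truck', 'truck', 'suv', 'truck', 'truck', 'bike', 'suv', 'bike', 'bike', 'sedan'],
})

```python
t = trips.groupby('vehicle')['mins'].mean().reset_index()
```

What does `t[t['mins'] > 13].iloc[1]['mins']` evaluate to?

57.0

group by vehicle, mean of mins:
vehicle
bike     26.333333
sedan    13.000000
suv      57.000000
truck    57.200000
Name: mins, dtype: float64
reset_index():
  vehicle       mins
0    bike  26.333333
1   sedan  13.000000
2     suv  57.000000
3   truck  57.200000
filter rows where mins > 13:
  vehicle       mins
0    bike  26.333333
2     suv  57.000000
3   truck  57.200000
Hence 57.0.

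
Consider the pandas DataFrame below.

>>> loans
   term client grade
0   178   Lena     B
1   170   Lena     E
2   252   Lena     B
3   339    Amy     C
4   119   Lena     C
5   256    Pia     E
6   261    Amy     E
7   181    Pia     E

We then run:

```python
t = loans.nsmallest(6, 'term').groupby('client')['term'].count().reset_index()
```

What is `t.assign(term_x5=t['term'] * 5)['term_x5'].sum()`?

take 6 rows with smallest term:
   term client grade
4   119   Lena     C
1   170   Lena     E
0   178   Lena     B
7   181    Pia     E
2   252   Lena     B
5   256    Pia     E
group by client, count of term:
client
Lena    4
Pia     2
Name: term, dtype: int64
reset_index():
  client  term
0   Lena     4
1    Pia     2
add column term_x5 = t['term'] * 5:
  client  term  term_x5
0   Lena     4       20
1    Pia     2       10
Finally, sum of column 'term_x5' = 30.

30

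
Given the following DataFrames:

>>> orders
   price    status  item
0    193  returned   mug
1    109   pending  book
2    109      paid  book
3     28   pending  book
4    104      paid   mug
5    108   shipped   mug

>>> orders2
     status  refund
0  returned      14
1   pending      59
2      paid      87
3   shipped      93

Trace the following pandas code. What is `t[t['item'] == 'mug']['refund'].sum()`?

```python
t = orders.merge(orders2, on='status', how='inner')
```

194

merge on 'status' (how='inner') → 6 rows:
   price    status  item  refund
0    193  returned   mug      14
1    109   pending  book      59
2    109      paid  book      87
3     28   pending  book      59
4    104      paid   mug      87
5    108   shipped   mug      93
filter rows where item == 'mug':
   price    status item  refund
0    193  returned  mug      14
4    104      paid  mug      87
5    108   shipped  mug      93
Taking the sum of column 'refund' gives 194.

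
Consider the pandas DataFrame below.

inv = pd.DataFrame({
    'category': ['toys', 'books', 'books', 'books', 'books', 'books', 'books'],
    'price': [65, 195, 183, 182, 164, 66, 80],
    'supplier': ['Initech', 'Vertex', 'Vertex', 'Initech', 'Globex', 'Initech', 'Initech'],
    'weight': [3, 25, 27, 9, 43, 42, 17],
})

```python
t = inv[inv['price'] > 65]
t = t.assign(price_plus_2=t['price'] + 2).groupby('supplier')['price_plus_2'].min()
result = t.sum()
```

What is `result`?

419

filter rows where price > 65:
  category  price supplier  weight
1    books    195   Vertex      25
2    books    183   Vertex      27
3    books    182  Initech       9
4    books    164   Globex      43
5    books     66  Initech      42
6    books     80  Initech      17
add column price_plus_2 = t['price'] + 2:
  category  price supplier  weight  price_plus_2
1    books    195   Vertex      25           197
2    books    183   Vertex      27           185
3    books    182  Initech       9           184
4    books    164   Globex      43           166
5    books     66  Initech      42            68
6    books     80  Initech      17            82
group by supplier, min of price_plus_2:
supplier
Globex     166
Initech     68
Vertex     185
Name: price_plus_2, dtype: int64
Then the sum of the resulting series: 419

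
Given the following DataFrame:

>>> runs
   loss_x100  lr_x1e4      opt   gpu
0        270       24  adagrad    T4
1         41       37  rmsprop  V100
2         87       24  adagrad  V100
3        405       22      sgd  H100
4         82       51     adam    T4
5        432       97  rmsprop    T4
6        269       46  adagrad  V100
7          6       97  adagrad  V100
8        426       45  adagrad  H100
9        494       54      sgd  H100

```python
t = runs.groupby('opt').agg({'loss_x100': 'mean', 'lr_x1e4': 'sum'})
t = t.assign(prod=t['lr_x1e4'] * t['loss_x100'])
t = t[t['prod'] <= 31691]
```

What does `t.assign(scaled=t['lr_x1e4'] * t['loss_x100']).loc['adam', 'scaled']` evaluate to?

group by opt: mean(loss_x100), sum(lr_x1e4):
         loss_x100  lr_x1e4
opt                        
adagrad      211.6      236
adam          82.0       51
rmsprop      236.5      134
sgd          449.5       76
add column prod = t['lr_x1e4'] * t['loss_x100']:
         loss_x100  lr_x1e4     prod
opt                                 
adagrad      211.6      236  49937.6
adam          82.0       51   4182.0
rmsprop      236.5      134  31691.0
sgd          449.5       76  34162.0
filter rows where prod <= 31691:
         loss_x100  lr_x1e4     prod
opt                                 
adam          82.0       51   4182.0
rmsprop      236.5      134  31691.0
add column scaled = t['lr_x1e4'] * t['loss_x100']:
         loss_x100  lr_x1e4     prod   scaled
opt                                          
adam          82.0       51   4182.0   4182.0
rmsprop      236.5      134  31691.0  31691.0

4182.0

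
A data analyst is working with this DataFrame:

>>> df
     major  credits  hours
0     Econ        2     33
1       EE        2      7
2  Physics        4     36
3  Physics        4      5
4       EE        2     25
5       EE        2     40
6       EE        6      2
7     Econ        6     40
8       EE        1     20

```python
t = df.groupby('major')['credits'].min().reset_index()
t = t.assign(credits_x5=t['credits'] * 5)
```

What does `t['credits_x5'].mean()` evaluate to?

11.6666666667

group by major, min of credits:
major
EE         1
Econ       2
Physics    4
Name: credits, dtype: int64
reset_index():
     major  credits
0       EE        1
1     Econ        2
2  Physics        4
add column credits_x5 = t['credits'] * 5:
     major  credits  credits_x5
0       EE        1           5
1     Econ        2          10
2  Physics        4          20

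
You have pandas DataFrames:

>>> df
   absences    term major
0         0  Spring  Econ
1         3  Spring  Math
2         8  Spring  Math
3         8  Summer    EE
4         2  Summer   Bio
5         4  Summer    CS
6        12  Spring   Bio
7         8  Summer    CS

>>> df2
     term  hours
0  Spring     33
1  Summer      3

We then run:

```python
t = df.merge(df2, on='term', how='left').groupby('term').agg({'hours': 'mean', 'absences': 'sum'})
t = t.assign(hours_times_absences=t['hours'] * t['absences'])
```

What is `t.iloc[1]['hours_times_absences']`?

merge on 'term' (how='left') → 8 rows:
   absences    term major  hours
0         0  Spring  Econ     33
1         3  Spring  Math     33
2         8  Spring  Math     33
3         8  Summer    EE      3
4         2  Summer   Bio      3
5         4  Summer    CS      3
6        12  Spring   Bio     33
7         8  Summer    CS      3
group by term: mean(hours), sum(absences):
        hours  absences
term                   
Spring   33.0        23
Summer    3.0        22
add column hours_times_absences = t['hours'] * t['absences']:
        hours  absences  hours_times_absences
term                                         
Spring   33.0        23                 759.0
Summer    3.0        22                  66.0
The value at position 1, column 'hours_times_absences' is 66.0.

66.0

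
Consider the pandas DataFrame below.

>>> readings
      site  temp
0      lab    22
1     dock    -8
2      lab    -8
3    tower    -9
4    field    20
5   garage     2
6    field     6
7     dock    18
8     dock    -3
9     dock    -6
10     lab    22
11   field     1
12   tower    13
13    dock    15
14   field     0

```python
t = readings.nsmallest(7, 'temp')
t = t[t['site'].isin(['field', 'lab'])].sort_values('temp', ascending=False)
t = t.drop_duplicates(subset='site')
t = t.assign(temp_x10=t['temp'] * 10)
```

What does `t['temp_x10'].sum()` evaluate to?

take 7 rows with smallest temp:
     site  temp
3   tower    -9
1    dock    -8
2     lab    -8
9    dock    -6
8    dock    -3
14  field     0
11  field     1
filter rows where site in ['field', 'lab']:
     site  temp
2     lab    -8
14  field     0
11  field     1
sort by temp descending:
     site  temp
11  field     1
14  field     0
2     lab    -8
drop duplicate site (keep=first):
     site  temp
11  field     1
2     lab    -8
add column temp_x10 = t['temp'] * 10:
     site  temp  temp_x10
11  field     1        10
2     lab    -8       -80
Reading off the sum of column 'temp_x10', we get -70.

-70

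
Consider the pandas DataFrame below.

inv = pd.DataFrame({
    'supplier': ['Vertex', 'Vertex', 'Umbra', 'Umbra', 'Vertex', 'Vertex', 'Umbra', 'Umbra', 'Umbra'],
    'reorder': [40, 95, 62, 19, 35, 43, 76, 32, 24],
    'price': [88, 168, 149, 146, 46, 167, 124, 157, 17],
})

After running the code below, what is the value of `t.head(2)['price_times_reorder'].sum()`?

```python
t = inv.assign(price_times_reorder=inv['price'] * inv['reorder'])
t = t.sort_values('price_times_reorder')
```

2018

add column price_times_reorder = inv['price'] * inv['reorder']:
  supplier  reorder  price  price_times_reorder
0   Vertex       40     88                 3520
1   Vertex       95    168                15960
2    Umbra       62    149                 9238
3    Umbra       19    146                 2774
4   Vertex       35     46                 1610
5   Vertex       43    167                 7181
6    Umbra       76    124                 9424
7    Umbra       32    157                 5024
8    Umbra       24     17                  408
sort by price_times_reorder:
  supplier  reorder  price  price_times_reorder
8    Umbra       24     17                  408
4   Vertex       35     46                 1610
3    Umbra       19    146                 2774
0   Vertex       40     88                 3520
7    Umbra       32    157                 5024
5   Vertex       43    167                 7181
2    Umbra       62    149                 9238
6    Umbra       76    124                 9424
1   Vertex       95    168                15960
take first 2 rows:
  supplier  reorder  price  price_times_reorder
8    Umbra       24     17                  408
4   Vertex       35     46                 1610
Reading off the sum of column 'price_times_reorder', we get 2018.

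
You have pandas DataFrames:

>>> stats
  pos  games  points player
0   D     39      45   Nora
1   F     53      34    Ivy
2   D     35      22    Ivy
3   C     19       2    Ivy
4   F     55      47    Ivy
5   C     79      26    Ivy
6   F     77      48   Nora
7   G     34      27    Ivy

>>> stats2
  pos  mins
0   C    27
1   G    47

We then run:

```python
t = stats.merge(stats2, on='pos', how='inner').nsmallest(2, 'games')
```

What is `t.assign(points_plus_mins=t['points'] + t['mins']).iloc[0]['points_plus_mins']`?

29

merge on 'pos' (how='inner') → 3 rows:
  pos  games  points player  mins
0   C     19       2    Ivy    27
1   C     79      26    Ivy    27
2   G     34      27    Ivy    47
take 2 rows with smallest games:
  pos  games  points player  mins
0   C     19       2    Ivy    27
2   G     34      27    Ivy    47
add column points_plus_mins = t['points'] + t['mins']:
  pos  games  points player  mins  points_plus_mins
0   C     19       2    Ivy    27                29
2   G     34      27    Ivy    47                74
Hence 29.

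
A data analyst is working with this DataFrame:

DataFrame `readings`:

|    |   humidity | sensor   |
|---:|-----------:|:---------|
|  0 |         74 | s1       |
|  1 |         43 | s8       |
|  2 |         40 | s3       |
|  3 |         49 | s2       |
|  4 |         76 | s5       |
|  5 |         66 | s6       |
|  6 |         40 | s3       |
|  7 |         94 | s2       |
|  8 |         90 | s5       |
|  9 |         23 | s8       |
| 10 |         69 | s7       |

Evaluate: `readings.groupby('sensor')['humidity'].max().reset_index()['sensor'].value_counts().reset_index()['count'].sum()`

group by sensor, max of humidity:
sensor
s1    74
s2    94
s3    40
s5    90
s6    66
s7    69
s8    43
Name: humidity, dtype: int64
reset_index():
  sensor  humidity
0     s1        74
1     s2        94
2     s3        40
3     s5        90
4     s6        66
5     s7        69
6     s8        43
value_counts of sensor:
sensor
s1    1
s2    1
s3    1
s5    1
s6    1
s7    1
s8    1
Name: count, dtype: int64
reset_index():
  sensor  count
0     s1      1
1     s2      1
2     s3      1
3     s5      1
4     s6      1
5     s7      1
6     s8      1
The sum of column 'count' is 7.

7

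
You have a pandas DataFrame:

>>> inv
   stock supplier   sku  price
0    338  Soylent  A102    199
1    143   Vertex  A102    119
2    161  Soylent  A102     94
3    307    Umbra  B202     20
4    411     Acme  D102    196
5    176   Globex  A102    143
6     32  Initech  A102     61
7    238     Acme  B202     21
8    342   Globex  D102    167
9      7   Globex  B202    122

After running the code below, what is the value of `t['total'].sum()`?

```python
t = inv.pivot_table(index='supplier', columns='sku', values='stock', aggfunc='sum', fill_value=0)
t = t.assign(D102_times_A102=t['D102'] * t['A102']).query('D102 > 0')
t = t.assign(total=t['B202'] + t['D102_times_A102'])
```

pivot: rows=supplier, cols=sku, sum(stock):
sku       A102  B202  D102
supplier                  
Acme         0   238   411
Globex     176     7   342
Initech     32     0     0
Soylent    499     0     0
Umbra        0   307     0
Vertex     143     0     0
add column D102_times_A102 = t['D102'] * t['A102']:
sku       A102  B202  D102  D102_times_A102
supplier                                   
Acme         0   238   411                0
Globex     176     7   342            60192
Initech     32     0     0                0
Soylent    499     0     0                0
Umbra        0   307     0                0
Vertex     143     0     0                0
filter rows where D102 > 0:
sku       A102  B202  D102  D102_times_A102
supplier                                   
Acme         0   238   411                0
Globex     176     7   342            60192
add column total = t['B202'] + t['D102_times_A102']:
sku       A102  B202  D102  D102_times_A102  total
supplier                                          
Acme         0   238   411                0    238
Globex     176     7   342            60192  60199

60437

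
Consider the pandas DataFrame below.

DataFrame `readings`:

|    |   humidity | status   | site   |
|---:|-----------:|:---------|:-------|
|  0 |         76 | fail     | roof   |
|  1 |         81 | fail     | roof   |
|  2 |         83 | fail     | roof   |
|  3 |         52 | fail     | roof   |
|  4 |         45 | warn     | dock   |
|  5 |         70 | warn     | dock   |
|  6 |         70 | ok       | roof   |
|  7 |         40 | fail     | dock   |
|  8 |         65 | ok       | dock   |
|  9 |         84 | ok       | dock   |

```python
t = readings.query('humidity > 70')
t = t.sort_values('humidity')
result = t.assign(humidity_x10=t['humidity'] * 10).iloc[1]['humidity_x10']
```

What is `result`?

810

filter rows where humidity > 70:
   humidity status  site
0        76   fail  roof
1        81   fail  roof
2        83   fail  roof
9        84     ok  dock
sort by humidity:
   humidity status  site
0        76   fail  roof
1        81   fail  roof
2        83   fail  roof
9        84     ok  dock
add column humidity_x10 = t['humidity'] * 10:
   humidity status  site  humidity_x10
0        76   fail  roof           760
1        81   fail  roof           810
2        83   fail  roof           830
9        84     ok  dock           840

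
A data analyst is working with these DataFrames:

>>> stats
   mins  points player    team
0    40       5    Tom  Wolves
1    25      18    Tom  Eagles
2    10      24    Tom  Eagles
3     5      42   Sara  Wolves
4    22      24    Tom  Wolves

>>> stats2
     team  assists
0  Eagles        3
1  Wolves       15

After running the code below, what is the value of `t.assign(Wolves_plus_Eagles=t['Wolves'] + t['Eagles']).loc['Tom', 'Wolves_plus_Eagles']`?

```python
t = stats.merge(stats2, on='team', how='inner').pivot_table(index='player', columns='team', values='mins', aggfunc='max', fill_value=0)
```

merge on 'team' (how='inner') → 5 rows:
   mins  points player    team  assists
0    40       5    Tom  Wolves       15
1    25      18    Tom  Eagles        3
2    10      24    Tom  Eagles        3
3     5      42   Sara  Wolves       15
4    22      24    Tom  Wolves       15
pivot: rows=player, cols=team, max(mins):
team    Eagles  Wolves
player                
Sara         0       5
Tom         25      40
add column Wolves_plus_Eagles = t['Wolves'] + t['Eagles']:
team    Eagles  Wolves  Wolves_plus_Eagles
player                                    
Sara         0       5                   5
Tom         25      40                  65
Then the value at row 'Tom', column 'Wolves_plus_Eagles': 65

65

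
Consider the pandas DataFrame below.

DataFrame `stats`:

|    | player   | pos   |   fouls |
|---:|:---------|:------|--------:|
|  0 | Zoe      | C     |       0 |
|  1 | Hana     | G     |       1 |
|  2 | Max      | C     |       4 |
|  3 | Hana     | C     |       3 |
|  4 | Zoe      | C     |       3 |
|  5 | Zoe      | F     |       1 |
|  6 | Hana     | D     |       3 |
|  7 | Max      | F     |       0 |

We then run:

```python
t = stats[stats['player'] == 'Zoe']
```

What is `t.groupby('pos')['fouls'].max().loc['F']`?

filter rows where player == 'Zoe':
  player pos  fouls
0    Zoe   C      0
4    Zoe   C      3
5    Zoe   F      1
group by pos, max of fouls:
pos
C    3
F    1
Name: fouls, dtype: int64

1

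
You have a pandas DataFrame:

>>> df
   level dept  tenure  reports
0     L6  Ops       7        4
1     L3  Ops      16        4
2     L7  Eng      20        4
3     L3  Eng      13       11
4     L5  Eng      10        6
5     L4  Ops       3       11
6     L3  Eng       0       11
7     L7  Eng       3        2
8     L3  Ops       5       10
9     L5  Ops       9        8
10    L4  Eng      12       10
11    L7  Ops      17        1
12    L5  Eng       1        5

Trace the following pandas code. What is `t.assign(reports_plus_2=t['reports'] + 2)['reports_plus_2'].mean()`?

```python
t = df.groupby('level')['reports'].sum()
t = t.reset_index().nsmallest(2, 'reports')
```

group by level, sum of reports:
level
L3    36
L4    21
L5    19
L6     4
L7     7
Name: reports, dtype: int64
reset_index():
  level  reports
0    L3       36
1    L4       21
2    L5       19
3    L6        4
4    L7        7
take 2 rows with smallest reports:
  level  reports
3    L6        4
4    L7        7
add column reports_plus_2 = t['reports'] + 2:
  level  reports  reports_plus_2
3    L6        4               6
4    L7        7               9
Finally, mean of column 'reports_plus_2' = 7.5.

7.5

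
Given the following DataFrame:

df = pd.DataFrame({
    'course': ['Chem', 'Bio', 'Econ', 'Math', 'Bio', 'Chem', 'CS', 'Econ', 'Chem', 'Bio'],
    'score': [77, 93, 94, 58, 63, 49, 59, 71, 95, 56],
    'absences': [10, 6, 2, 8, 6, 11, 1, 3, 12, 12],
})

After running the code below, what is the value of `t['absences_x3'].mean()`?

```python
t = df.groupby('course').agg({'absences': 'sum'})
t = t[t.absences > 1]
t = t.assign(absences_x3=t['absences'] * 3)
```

group by course, sum of absences:
        absences
course          
Bio           24
CS             1
Chem          33
Econ           5
Math           8
filter rows where absences > 1:
        absences
course          
Bio           24
Chem          33
Econ           5
Math           8
add column absences_x3 = t['absences'] * 3:
        absences  absences_x3
course                       
Bio           24           72
Chem          33           99
Econ           5           15
Math           8           24

52.5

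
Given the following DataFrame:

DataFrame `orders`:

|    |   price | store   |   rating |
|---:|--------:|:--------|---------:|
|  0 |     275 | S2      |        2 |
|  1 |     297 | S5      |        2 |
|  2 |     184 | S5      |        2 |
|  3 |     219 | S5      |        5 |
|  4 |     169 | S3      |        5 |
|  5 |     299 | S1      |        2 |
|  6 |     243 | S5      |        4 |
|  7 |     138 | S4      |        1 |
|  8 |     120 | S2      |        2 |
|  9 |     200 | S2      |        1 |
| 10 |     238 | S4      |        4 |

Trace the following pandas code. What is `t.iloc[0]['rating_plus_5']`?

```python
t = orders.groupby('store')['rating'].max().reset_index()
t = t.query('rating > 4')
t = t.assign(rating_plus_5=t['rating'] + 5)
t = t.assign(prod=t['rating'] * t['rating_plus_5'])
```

10

group by store, max of rating:
store
S1    2
S2    2
S3    5
S4    4
S5    5
Name: rating, dtype: int64
reset_index():
  store  rating
0    S1       2
1    S2       2
2    S3       5
3    S4       4
4    S5       5
filter rows where rating > 4:
  store  rating
2    S3       5
4    S5       5
add column rating_plus_5 = t['rating'] + 5:
  store  rating  rating_plus_5
2    S3       5             10
4    S5       5             10
add column prod = t['rating'] * t['rating_plus_5']:
  store  rating  rating_plus_5  prod
2    S3       5             10    50
4    S5       5             10    50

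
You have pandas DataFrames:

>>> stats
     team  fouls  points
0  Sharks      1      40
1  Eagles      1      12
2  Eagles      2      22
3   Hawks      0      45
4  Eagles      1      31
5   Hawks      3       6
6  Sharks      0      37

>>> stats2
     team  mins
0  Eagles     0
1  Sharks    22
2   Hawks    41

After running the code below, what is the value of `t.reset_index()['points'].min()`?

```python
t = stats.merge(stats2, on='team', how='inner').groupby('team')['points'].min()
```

6

merge on 'team' (how='inner') → 7 rows:
     team  fouls  points  mins
0  Sharks      1      40    22
1  Eagles      1      12     0
2  Eagles      2      22     0
3   Hawks      0      45    41
4  Eagles      1      31     0
5   Hawks      3       6    41
6  Sharks      0      37    22
group by team, min of points:
team
Eagles    12
Hawks      6
Sharks    37
Name: points, dtype: int64
reset_index():
     team  points
0  Eagles      12
1   Hawks       6
2  Sharks      37
min of column 'points' → 6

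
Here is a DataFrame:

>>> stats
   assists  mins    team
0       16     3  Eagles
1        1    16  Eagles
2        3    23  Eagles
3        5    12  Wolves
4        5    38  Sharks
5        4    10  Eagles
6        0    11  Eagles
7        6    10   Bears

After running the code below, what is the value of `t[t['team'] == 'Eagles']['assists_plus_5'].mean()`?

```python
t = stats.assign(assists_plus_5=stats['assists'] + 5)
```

add column assists_plus_5 = stats['assists'] + 5:
   assists  mins    team  assists_plus_5
0       16     3  Eagles              21
1        1    16  Eagles               6
2        3    23  Eagles               8
3        5    12  Wolves              10
4        5    38  Sharks              10
5        4    10  Eagles               9
6        0    11  Eagles               5
7        6    10   Bears              11
filter rows where team == 'Eagles':
   assists  mins    team  assists_plus_5
0       16     3  Eagles              21
1        1    16  Eagles               6
2        3    23  Eagles               8
5        4    10  Eagles               9
6        0    11  Eagles               5
Finally, mean of column 'assists_plus_5' = 9.8.

9.8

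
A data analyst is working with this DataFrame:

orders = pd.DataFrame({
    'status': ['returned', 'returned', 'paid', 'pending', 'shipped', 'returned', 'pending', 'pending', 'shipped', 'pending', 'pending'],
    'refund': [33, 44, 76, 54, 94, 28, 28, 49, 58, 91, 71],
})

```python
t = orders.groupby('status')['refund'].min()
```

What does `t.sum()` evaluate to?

190

group by status, min of refund:
status
paid        76
pending     28
returned    28
shipped     58
Name: refund, dtype: int64
Hence 190.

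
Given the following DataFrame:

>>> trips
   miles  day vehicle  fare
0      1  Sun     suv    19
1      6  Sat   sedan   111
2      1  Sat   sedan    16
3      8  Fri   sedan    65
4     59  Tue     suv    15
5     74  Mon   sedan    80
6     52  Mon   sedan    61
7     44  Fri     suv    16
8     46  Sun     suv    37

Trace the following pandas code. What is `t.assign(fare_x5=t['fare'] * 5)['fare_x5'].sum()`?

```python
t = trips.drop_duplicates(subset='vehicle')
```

drop duplicate vehicle (keep=first):
   miles  day vehicle  fare
0      1  Sun     suv    19
1      6  Sat   sedan   111
add column fare_x5 = t['fare'] * 5:
   miles  day vehicle  fare  fare_x5
0      1  Sun     suv    19       95
1      6  Sat   sedan   111      555
Hence 650.

650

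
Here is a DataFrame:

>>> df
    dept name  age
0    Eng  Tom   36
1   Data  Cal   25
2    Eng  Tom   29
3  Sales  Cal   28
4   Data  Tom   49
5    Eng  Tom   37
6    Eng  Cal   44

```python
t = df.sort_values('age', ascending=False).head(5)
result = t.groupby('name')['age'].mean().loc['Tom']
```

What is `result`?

sort by age descending:
    dept name  age
4   Data  Tom   49
6    Eng  Cal   44
5    Eng  Tom   37
0    Eng  Tom   36
2    Eng  Tom   29
3  Sales  Cal   28
1   Data  Cal   25
take first 5 rows:
   dept name  age
4  Data  Tom   49
6   Eng  Cal   44
5   Eng  Tom   37
0   Eng  Tom   36
2   Eng  Tom   29
group by name, mean of age:
name
Cal    44.00
Tom    37.75
Name: age, dtype: float64

37.75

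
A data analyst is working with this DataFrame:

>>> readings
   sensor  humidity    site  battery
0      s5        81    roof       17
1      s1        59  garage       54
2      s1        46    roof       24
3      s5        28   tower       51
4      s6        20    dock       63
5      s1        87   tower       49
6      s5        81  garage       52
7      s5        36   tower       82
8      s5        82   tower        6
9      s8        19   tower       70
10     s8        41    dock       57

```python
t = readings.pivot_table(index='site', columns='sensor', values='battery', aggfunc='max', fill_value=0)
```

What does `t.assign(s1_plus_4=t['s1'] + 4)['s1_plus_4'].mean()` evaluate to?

pivot: rows=site, cols=sensor, max(battery):
sensor  s1  s5  s6  s8
site                  
dock     0   0  63  57
garage  54  52   0   0
roof    24  17   0   0
tower   49  82   0  70
add column s1_plus_4 = t['s1'] + 4:
sensor  s1  s5  s6  s8  s1_plus_4
site                             
dock     0   0  63  57          4
garage  54  52   0   0         58
roof    24  17   0   0         28
tower   49  82   0  70         53
So mean() = 35.75.

35.75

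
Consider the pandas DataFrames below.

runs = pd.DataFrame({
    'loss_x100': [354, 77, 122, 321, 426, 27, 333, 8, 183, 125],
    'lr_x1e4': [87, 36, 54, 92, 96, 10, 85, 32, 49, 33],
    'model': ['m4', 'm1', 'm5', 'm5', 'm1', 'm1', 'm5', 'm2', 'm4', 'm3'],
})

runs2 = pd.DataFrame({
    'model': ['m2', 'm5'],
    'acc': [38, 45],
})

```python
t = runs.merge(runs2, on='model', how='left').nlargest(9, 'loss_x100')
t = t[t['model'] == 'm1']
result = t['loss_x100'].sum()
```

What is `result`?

530

merge on 'model' (how='left') → 10 rows:
   loss_x100  lr_x1e4 model   acc
0        354       87    m4   NaN
1         77       36    m1   NaN
2        122       54    m5  45.0
3        321       92    m5  45.0
4        426       96    m1   NaN
5         27       10    m1   NaN
6        333       85    m5  45.0
7          8       32    m2  38.0
8        183       49    m4   NaN
9        125       33    m3   NaN
take 9 rows with largest loss_x100:
   loss_x100  lr_x1e4 model   acc
4        426       96    m1   NaN
0        354       87    m4   NaN
6        333       85    m5  45.0
3        321       92    m5  45.0
8        183       49    m4   NaN
9        125       33    m3   NaN
2        122       54    m5  45.0
1         77       36    m1   NaN
5         27       10    m1   NaN
filter rows where model == 'm1':
   loss_x100  lr_x1e4 model  acc
4        426       96    m1  NaN
1         77       36    m1  NaN
5         27       10    m1  NaN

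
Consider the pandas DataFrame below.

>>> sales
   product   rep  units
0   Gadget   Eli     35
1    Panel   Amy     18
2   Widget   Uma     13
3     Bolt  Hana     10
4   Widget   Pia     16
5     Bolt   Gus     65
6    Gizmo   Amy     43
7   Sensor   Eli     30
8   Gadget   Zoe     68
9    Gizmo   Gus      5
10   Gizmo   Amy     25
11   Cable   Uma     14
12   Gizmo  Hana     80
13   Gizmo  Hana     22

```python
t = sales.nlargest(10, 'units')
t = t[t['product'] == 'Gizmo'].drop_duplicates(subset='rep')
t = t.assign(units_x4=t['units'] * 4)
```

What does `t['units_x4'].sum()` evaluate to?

take 10 rows with largest units:
   product   rep  units
12   Gizmo  Hana     80
8   Gadget   Zoe     68
5     Bolt   Gus     65
6    Gizmo   Amy     43
0   Gadget   Eli     35
7   Sensor   Eli     30
10   Gizmo   Amy     25
13   Gizmo  Hana     22
1    Panel   Amy     18
4   Widget   Pia     16
filter rows where product == 'Gizmo':
   product   rep  units
12   Gizmo  Hana     80
6    Gizmo   Amy     43
10   Gizmo   Amy     25
13   Gizmo  Hana     22
drop duplicate rep (keep=first):
   product   rep  units
12   Gizmo  Hana     80
6    Gizmo   Amy     43
add column units_x4 = t['units'] * 4:
   product   rep  units  units_x4
12   Gizmo  Hana     80       320
6    Gizmo   Amy     43       172
Then the sum of column 'units_x4': 492

492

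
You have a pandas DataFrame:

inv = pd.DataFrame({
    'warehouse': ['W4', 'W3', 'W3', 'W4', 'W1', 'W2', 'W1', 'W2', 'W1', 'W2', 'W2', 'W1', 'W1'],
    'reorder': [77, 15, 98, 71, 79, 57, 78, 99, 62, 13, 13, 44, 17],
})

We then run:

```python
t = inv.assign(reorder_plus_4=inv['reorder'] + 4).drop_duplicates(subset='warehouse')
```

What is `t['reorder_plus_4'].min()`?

add column reorder_plus_4 = inv['reorder'] + 4:
   warehouse  reorder  reorder_plus_4
0         W4       77              81
1         W3       15              19
2         W3       98             102
3         W4       71              75
4         W1       79              83
5         W2       57              61
6         W1       78              82
7         W2       99             103
8         W1       62              66
9         W2       13              17
10        W2       13              17
11        W1       44              48
12        W1       17              21
drop duplicate warehouse (keep=first):
  warehouse  reorder  reorder_plus_4
0        W4       77              81
1        W3       15              19
4        W1       79              83
5        W2       57              61
The min of column 'reorder_plus_4' is 19.

19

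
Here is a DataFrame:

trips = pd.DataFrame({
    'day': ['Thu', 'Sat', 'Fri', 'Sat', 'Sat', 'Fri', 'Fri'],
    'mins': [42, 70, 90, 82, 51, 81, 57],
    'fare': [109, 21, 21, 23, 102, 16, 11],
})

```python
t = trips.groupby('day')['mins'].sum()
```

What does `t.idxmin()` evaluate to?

group by day, sum of mins:
day
Fri    228
Sat    203
Thu     42
Name: mins, dtype: int64
The label with the smallest value is Thu.

Thu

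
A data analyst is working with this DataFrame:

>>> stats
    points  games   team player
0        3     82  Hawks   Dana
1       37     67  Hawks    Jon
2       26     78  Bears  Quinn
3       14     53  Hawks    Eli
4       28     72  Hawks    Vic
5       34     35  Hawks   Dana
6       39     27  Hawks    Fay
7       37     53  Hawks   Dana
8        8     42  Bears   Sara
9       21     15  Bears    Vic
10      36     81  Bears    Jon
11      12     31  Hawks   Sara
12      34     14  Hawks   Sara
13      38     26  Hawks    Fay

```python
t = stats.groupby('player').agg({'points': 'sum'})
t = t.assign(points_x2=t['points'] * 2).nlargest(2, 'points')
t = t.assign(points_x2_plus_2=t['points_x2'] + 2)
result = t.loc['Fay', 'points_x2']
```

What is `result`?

group by player, sum of points:
        points
player        
Dana        74
Eli         14
Fay         77
Jon         73
Quinn       26
Sara        54
Vic         49
add column points_x2 = t['points'] * 2:
        points  points_x2
player                   
Dana        74        148
Eli         14         28
Fay         77        154
Jon         73        146
Quinn       26         52
Sara        54        108
Vic         49         98
take 2 rows with largest points:
        points  points_x2
player                   
Fay         77        154
Dana        74        148
add column points_x2_plus_2 = t['points_x2'] + 2:
        points  points_x2  points_x2_plus_2
player                                     
Fay         77        154               156
Dana        74        148               150
Then the value at row 'Fay', column 'points_x2': 154

154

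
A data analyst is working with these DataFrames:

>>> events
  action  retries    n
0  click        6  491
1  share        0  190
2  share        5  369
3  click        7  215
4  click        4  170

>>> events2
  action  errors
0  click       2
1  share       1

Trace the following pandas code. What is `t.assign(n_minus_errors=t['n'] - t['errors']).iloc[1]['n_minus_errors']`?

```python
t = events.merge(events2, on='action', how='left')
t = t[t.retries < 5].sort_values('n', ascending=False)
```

merge on 'action' (how='left') → 5 rows:
  action  retries    n  errors
0  click        6  491       2
1  share        0  190       1
2  share        5  369       1
3  click        7  215       2
4  click        4  170       2
filter rows where retries < 5:
  action  retries    n  errors
1  share        0  190       1
4  click        4  170       2
sort by n descending:
  action  retries    n  errors
1  share        0  190       1
4  click        4  170       2
add column n_minus_errors = t['n'] - t['errors']:
  action  retries    n  errors  n_minus_errors
1  share        0  190       1             189
4  click        4  170       2             168
Finally, value at position 1, column 'n_minus_errors' = 168.

168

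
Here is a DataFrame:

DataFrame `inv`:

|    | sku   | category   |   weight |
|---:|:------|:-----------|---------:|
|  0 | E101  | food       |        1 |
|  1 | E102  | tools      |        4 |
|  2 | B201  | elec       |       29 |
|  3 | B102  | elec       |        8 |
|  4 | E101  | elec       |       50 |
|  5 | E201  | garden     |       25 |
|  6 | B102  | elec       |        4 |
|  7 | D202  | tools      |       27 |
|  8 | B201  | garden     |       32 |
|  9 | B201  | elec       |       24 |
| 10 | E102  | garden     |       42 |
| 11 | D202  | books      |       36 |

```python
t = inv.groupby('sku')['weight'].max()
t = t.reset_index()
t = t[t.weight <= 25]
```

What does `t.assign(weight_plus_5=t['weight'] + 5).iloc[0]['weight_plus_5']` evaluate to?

13

group by sku, max of weight:
sku
B102     8
B201    32
D202    36
E101    50
E102    42
E201    25
Name: weight, dtype: int64
reset_index():
    sku  weight
0  B102       8
1  B201      32
2  D202      36
3  E101      50
4  E102      42
5  E201      25
filter rows where weight <= 25:
    sku  weight
0  B102       8
5  E201      25
add column weight_plus_5 = t['weight'] + 5:
    sku  weight  weight_plus_5
0  B102       8             13
5  E201      25             30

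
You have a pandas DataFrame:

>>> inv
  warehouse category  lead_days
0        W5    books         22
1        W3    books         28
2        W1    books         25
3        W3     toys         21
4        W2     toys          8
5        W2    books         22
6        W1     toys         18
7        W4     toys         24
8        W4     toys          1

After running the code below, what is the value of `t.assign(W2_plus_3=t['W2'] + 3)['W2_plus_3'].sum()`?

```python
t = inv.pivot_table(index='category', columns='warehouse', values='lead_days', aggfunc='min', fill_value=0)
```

pivot: rows=category, cols=warehouse, min(lead_days):
warehouse  W1  W2  W3  W4  W5
category                     
books      25  22  28   0  22
toys       18   8  21   1   0
add column W2_plus_3 = t['W2'] + 3:
warehouse  W1  W2  W3  W4  W5  W2_plus_3
category                                
books      25  22  28   0  22         25
toys       18   8  21   1   0         11

36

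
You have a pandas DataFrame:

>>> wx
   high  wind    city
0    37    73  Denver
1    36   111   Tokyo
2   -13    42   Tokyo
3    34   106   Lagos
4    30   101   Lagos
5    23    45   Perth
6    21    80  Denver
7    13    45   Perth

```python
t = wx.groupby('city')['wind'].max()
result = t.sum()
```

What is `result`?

group by city, max of wind:
city
Denver     80
Lagos     106
Perth      45
Tokyo     111
Name: wind, dtype: int64
Reading off the sum of the resulting series, we get 342.

342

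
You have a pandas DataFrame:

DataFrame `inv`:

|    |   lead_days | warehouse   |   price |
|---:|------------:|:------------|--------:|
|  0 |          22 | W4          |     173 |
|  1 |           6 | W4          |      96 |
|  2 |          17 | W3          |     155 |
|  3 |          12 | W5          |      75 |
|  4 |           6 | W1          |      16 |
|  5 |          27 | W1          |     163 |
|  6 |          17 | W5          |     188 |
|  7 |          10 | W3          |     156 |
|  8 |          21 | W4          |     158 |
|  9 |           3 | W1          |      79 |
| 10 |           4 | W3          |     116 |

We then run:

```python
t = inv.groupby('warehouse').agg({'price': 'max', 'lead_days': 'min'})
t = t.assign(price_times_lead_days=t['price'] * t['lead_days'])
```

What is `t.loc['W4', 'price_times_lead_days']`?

group by warehouse: max(price), min(lead_days):
           price  lead_days
warehouse                  
W1           163          3
W3           156          4
W4           173          6
W5           188         12
add column price_times_lead_days = t['price'] * t['lead_days']:
           price  lead_days  price_times_lead_days
warehouse                                         
W1           163          3                    489
W3           156          4                    624
W4           173          6                   1038
W5           188         12                   2256

1038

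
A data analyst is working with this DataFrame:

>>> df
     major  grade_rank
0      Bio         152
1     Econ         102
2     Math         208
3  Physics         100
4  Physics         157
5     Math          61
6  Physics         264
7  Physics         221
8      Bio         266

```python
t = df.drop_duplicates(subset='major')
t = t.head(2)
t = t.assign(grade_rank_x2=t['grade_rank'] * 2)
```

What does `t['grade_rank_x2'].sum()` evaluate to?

drop duplicate major (keep=first):
     major  grade_rank
0      Bio         152
1     Econ         102
2     Math         208
3  Physics         100
take first 2 rows:
  major  grade_rank
0   Bio         152
1  Econ         102
add column grade_rank_x2 = t['grade_rank'] * 2:
  major  grade_rank  grade_rank_x2
0   Bio         152            304
1  Econ         102            204
Reading off the sum of column 'grade_rank_x2', we get 508.

508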